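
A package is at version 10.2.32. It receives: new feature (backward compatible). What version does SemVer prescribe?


Current: 10.2.32
Change category: 'new feature (backward compatible)' → minor bump
SemVer rule: minor bump → increment MINOR, reset PATCH to 0 (MAJOR unchanged)
New: 10.3.0

10.3.0


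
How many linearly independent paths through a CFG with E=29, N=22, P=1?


Formula: V(G) = E - N + 2P
V(G) = 29 - 22 + 2*1
V(G) = 7 + 2
V(G) = 9

9


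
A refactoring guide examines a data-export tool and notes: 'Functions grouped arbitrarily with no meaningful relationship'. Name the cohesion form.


Reasoning: Worst: random grouping
Type: Coincidental cohesion

Coincidental cohesion


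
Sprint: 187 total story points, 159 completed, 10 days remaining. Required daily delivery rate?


Formula: Required rate = Remaining points / Days left
Remaining = 187 - 159 = 28 points
Required rate = 28 / 10 = 2.8 points/day

2.8 points/day


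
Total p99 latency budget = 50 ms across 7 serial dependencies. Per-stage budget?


Formula: per_stage = total_budget / stages
per_stage = 50 / 7
per_stage = 7.14 ms

7.14 ms


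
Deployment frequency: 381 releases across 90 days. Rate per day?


Formula: deployments per day = releases / days
= 381 / 90
= 4.233 deploys/day
(equivalently, 29.63 deploys/week)

4.233 deploys/day


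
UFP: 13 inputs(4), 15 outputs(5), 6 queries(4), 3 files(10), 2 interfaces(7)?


UFP = EI*4 + EO*5 + EQ*4 + ILF*10 + EIF*7
UFP = 13*4 + 15*5 + 6*4 + 3*10 + 2*7
UFP = 52 + 75 + 24 + 30 + 14
UFP = 195

195


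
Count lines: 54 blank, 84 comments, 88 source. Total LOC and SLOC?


Total LOC = blank + comment + code
Total LOC = 54 + 84 + 88 = 226
SLOC (source only) = code = 88

Total LOC: 226, SLOC: 88


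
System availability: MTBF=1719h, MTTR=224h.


Availability = MTBF / (MTBF + MTTR)
Availability = 1719 / (1719 + 224)
Availability = 1719 / 1943
Availability = 88.4714%

88.4714%


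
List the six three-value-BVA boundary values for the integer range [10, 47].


Range: [10, 47]
Boundaries: just below min, min, min+1, max-1, max, just above max
Values: [9, 10, 11, 46, 47, 48]

[9, 10, 11, 46, 47, 48]


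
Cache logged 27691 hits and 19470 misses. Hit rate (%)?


Formula: hit rate = hits / (hits + misses) * 100
hit rate = 27691 / (27691 + 19470) * 100
hit rate = 27691 / 47161 * 100
hit rate = 58.72%

58.72%


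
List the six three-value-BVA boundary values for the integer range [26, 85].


Range: [26, 85]
Boundaries: just below min, min, min+1, max-1, max, just above max
Values: [25, 26, 27, 84, 85, 86]

[25, 26, 27, 84, 85, 86]


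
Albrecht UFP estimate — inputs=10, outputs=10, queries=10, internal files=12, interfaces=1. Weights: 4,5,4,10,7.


UFP = EI*4 + EO*5 + EQ*4 + ILF*10 + EIF*7
UFP = 10*4 + 10*5 + 10*4 + 12*10 + 1*7
UFP = 40 + 50 + 40 + 120 + 7
UFP = 257

257


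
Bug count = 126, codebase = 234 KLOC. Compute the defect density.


Defect density = defects / KLOC
Defect density = 126 / 234
Defect density = 0.538 defects/KLOC

0.538 defects/KLOC


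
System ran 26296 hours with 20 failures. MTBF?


Formula: MTBF = Total operating time / Number of failures
MTBF = 26296 / 20
MTBF = 1314.8 hours

1314.8 hours


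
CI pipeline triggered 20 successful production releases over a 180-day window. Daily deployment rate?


Formula: deployments per day = releases / days
= 20 / 180
= 0.111 deploys/day
(equivalently, 0.78 deploys/week)

0.111 deploys/day


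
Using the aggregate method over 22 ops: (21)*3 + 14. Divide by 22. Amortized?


Formula: Amortized cost = Total cost / Operations
Total cost = (21 * 3) + (1 * 14)
Total cost = 63 + 14 = 77
Amortized = 77 / 22 = 3.5

3.5


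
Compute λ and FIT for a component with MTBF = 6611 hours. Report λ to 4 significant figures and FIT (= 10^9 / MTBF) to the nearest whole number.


Formula: λ = 1 / MTBF; FIT = λ × 1e9 = 1e9 / MTBF
λ = 1 / 6611 ≈ 1.513e-04 failures/hour
FIT = 1e9 / 6611 ≈ 151263 failures per 1e9 hours (nearest whole number)

λ = 1.513e-04 /h, FIT = 151263


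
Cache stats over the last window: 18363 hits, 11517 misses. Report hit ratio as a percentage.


Formula: hit rate = hits / (hits + misses) * 100
hit rate = 18363 / (18363 + 11517) * 100
hit rate = 18363 / 29880 * 100
hit rate = 61.46%

61.46%


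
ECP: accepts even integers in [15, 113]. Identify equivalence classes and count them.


Constraint: even integers in [15, 113]
Class 1: x < 15 — out-of-range invalid
Class 2: x in [15,113] but odd — wrong type invalid
Class 3: x in [15,113] and even — valid
Class 4: x > 113 — out-of-range invalid
Total equivalence classes: 4

4 equivalence classes


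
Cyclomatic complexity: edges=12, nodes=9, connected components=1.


Formula: V(G) = E - N + 2P
V(G) = 12 - 9 + 2*1
V(G) = 3 + 2
V(G) = 5

5


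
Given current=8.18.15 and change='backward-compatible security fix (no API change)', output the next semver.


Current: 8.18.15
Change category: 'backward-compatible security fix (no API change)' → patch bump
SemVer rule: patch bump → increment PATCH (MAJOR and MINOR unchanged)
New: 8.18.16

8.18.16


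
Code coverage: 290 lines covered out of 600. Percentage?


Coverage = covered / total * 100
Coverage = 290 / 600 * 100
Coverage = 48.33%

48.33%


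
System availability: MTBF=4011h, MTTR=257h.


Availability = MTBF / (MTBF + MTTR)
Availability = 4011 / (4011 + 257)
Availability = 4011 / 4268
Availability = 93.9784%

93.9784%


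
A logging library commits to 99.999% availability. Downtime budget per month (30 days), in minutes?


Formula: allowed downtime = period * (100 - SLA) / 100
Period (month (30 days)) = 43200 minutes
Unavailability fraction = (100 - 99.999) / 100
Allowed downtime = 43200 * (100 - 99.999) / 100
Allowed downtime = 0.432 minutes

0.432 minutes


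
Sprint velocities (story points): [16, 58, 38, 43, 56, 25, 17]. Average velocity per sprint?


Formula: Avg velocity = Total points / Number of sprints
Points: [16, 58, 38, 43, 56, 25, 17]
Sum = 16 + 58 + 38 + 43 + 56 + 25 + 17 = 253
Avg velocity = 253 / 7 = 36.14 points/sprint

36.14 points/sprint


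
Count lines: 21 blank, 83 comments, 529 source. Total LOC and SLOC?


Total LOC = blank + comment + code
Total LOC = 21 + 83 + 529 = 633
SLOC (source only) = code = 529

Total LOC: 633, SLOC: 529


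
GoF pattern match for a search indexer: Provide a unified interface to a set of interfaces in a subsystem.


This matches the Facade pattern

Facade


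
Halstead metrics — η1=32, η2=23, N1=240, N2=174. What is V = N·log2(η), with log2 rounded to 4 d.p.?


Formula: V = N * log2(η), where N = N1 + N2 and η = η1 + η2
η = 32 + 23 = 55
N = 240 + 174 = 414
log2(55) ≈ 5.7814
V = 414 * 5.7814 = 2393.50

2393.50


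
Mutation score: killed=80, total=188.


Mutation score = killed / total * 100
Mutation score = 80 / 188 * 100
Mutation score = 42.55%

42.55%


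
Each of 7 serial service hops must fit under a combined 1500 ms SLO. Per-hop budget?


Formula: per_stage = total_budget / stages
per_stage = 1500 / 7
per_stage = 214.29 ms

214.29 ms


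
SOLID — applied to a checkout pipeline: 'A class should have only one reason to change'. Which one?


This describes the Single Responsibility Principle (SRP)

Single Responsibility Principle (SRP)


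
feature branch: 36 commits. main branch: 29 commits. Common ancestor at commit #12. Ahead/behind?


Common ancestor: commit #12
feature commits after divergence: 36 - 12 = 24
main commits after divergence: 29 - 12 = 17
feature is 24 commits ahead of main
main is 17 commits ahead of feature

feature ahead: 24, main ahead: 17


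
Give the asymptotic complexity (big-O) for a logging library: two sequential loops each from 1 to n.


Reasoning: sequential dominates: O(n) + O(n) = O(n)
Complexity: O(n)

O(n)


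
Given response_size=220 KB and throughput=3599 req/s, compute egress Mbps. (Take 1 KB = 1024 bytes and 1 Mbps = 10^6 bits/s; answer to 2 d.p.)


Formula: Mbps = payload_bytes * RPS * 8 / 1e6
Payload per request = 220 KB = 220 * 1024 = 225280 bytes
Total bytes/sec = 225280 * 3599 = 810782720
Total bits/sec = 810782720 * 8 = 6486261760
Mbps = 6486261760 / 1e6 = 6486.26

6486.26 Mbps


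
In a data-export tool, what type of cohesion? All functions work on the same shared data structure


Reasoning: Functions share data
Type: Communicational cohesion

Communicational cohesion


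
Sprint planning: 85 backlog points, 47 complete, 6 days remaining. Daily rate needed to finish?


Formula: Required rate = Remaining points / Days left
Remaining = 85 - 47 = 38 points
Required rate = 38 / 6 = 6.33 points/day

6.33 points/day


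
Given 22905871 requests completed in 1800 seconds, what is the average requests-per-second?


Formula: throughput = requests / seconds
throughput = 22905871 / 1800
throughput = 12725.48 requests/second

12725.48 requests/second


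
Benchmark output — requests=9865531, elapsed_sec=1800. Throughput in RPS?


Formula: throughput = requests / seconds
throughput = 9865531 / 1800
throughput = 5480.85 requests/second

5480.85 requests/second


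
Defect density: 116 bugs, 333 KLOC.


Defect density = defects / KLOC
Defect density = 116 / 333
Defect density = 0.348 defects/KLOC

0.348 defects/KLOC


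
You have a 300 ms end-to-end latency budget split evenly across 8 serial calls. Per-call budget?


Formula: per_stage = total_budget / stages
per_stage = 300 / 8
per_stage = 37.5 ms

37.5 ms


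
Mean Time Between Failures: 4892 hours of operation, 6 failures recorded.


Formula: MTBF = Total operating time / Number of failures
MTBF = 4892 / 6
MTBF = 815.33 hours

815.33 hours


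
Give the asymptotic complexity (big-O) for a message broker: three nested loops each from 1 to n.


Reasoning: three levels of nesting over n
Complexity: O(n^3)

O(n^3)


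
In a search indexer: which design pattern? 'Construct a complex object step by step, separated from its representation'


This matches the Builder pattern

Builder


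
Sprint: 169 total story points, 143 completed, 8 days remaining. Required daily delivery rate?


Formula: Required rate = Remaining points / Days left
Remaining = 169 - 143 = 26 points
Required rate = 26 / 8 = 3.25 points/day

3.25 points/day


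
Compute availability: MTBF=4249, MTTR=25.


Availability = MTBF / (MTBF + MTTR)
Availability = 4249 / (4249 + 25)
Availability = 4249 / 4274
Availability = 99.4151%

99.4151%


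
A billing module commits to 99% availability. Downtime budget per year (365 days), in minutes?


Formula: allowed downtime = period * (100 - SLA) / 100
Period (year (365 days)) = 525600 minutes
Unavailability fraction = (100 - 99.0) / 100
Allowed downtime = 525600 * (100 - 99.0) / 100
Allowed downtime = 5256.0 minutes

5256.0 minutes


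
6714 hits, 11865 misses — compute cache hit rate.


Formula: hit rate = hits / (hits + misses) * 100
hit rate = 6714 / (6714 + 11865) * 100
hit rate = 6714 / 18579 * 100
hit rate = 36.14%

36.14%


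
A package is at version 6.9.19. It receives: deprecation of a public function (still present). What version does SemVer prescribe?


Current: 6.9.19
Change category: 'deprecation of a public function (still present)' → minor bump
SemVer rule: minor bump → increment MINOR, reset PATCH to 0 (MAJOR unchanged)
New: 6.10.0

6.10.0


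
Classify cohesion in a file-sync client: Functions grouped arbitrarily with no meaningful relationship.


Reasoning: Worst: random grouping
Type: Coincidental cohesion

Coincidental cohesion


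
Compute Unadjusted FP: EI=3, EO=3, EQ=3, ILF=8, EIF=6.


UFP = EI*4 + EO*5 + EQ*4 + ILF*10 + EIF*7
UFP = 3*4 + 3*5 + 3*4 + 8*10 + 6*7
UFP = 12 + 15 + 12 + 80 + 42
UFP = 161

161


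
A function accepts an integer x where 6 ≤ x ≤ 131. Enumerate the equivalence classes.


Valid range: [6, 131]
Class 1: x < 6 — invalid
Class 2: 6 ≤ x ≤ 131 — valid
Class 3: x > 131 — invalid
Total equivalence classes: 3

3 equivalence classes


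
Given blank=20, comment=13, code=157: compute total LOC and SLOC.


Total LOC = blank + comment + code
Total LOC = 20 + 13 + 157 = 190
SLOC (source only) = code = 157

Total LOC: 190, SLOC: 157


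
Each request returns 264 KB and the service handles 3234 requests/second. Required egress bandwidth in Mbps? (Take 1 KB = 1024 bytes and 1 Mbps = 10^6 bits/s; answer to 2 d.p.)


Formula: Mbps = payload_bytes * RPS * 8 / 1e6
Payload per request = 264 KB = 264 * 1024 = 270336 bytes
Total bytes/sec = 270336 * 3234 = 874266624
Total bits/sec = 874266624 * 8 = 6994132992
Mbps = 6994132992 / 1e6 = 6994.13

6994.13 Mbps


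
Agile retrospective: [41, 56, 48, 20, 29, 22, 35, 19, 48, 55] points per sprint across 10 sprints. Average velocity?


Formula: Avg velocity = Total points / Number of sprints
Points: [41, 56, 48, 20, 29, 22, 35, 19, 48, 55]
Sum = 41 + 56 + 48 + 20 + 29 + 22 + 35 + 19 + 48 + 55 = 373
Avg velocity = 373 / 10 = 37.3 points/sprint

37.3 points/sprint


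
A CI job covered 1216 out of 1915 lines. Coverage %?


Coverage = covered / total * 100
Coverage = 1216 / 1915 * 100
Coverage = 63.5%

63.5%


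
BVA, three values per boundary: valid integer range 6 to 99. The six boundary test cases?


Range: [6, 99]
Boundaries: just below min, min, min+1, max-1, max, just above max
Values: [5, 6, 7, 98, 99, 100]

[5, 6, 7, 98, 99, 100]


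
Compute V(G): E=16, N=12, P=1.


Formula: V(G) = E - N + 2P
V(G) = 16 - 12 + 2*1
V(G) = 4 + 2
V(G) = 6

6


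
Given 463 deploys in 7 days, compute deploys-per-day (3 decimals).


Formula: deployments per day = releases / days
= 463 / 7
= 66.143 deploys/day
(equivalently, 463.0 deploys/week)

66.143 deploys/day


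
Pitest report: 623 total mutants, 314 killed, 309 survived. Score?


Mutation score = killed / total * 100
Mutation score = 314 / 623 * 100
Mutation score = 50.4%

50.4%


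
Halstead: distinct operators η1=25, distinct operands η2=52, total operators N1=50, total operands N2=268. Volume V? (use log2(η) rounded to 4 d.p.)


Formula: V = N * log2(η), where N = N1 + N2 and η = η1 + η2
η = 25 + 52 = 77
N = 50 + 268 = 318
log2(77) ≈ 6.2668
V = 318 * 6.2668 = 1992.84

1992.84


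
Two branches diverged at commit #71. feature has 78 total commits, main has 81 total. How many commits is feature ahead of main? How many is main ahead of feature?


Common ancestor: commit #71
feature commits after divergence: 78 - 71 = 7
main commits after divergence: 81 - 71 = 10
feature is 7 commits ahead of main
main is 10 commits ahead of feature

feature ahead: 7, main ahead: 10


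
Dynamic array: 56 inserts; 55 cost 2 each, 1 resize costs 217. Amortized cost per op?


Formula: Amortized cost = Total cost / Operations
Total cost = (55 * 2) + (1 * 217)
Total cost = 110 + 217 = 327
Amortized = 327 / 56 = 5.8393

5.8393


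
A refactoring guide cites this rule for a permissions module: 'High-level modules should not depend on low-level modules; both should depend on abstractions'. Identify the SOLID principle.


This describes the Dependency Inversion Principle (DIP)

Dependency Inversion Principle (DIP)


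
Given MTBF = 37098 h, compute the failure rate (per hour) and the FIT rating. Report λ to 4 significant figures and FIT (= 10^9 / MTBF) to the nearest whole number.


Formula: λ = 1 / MTBF; FIT = λ × 1e9 = 1e9 / MTBF
λ = 1 / 37098 ≈ 2.696e-05 failures/hour
FIT = 1e9 / 37098 ≈ 26956 failures per 1e9 hours (nearest whole number)

λ = 2.696e-05 /h, FIT = 26956


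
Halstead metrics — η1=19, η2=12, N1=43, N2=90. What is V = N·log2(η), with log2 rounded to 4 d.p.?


Formula: V = N * log2(η), where N = N1 + N2 and η = η1 + η2
η = 19 + 12 = 31
N = 43 + 90 = 133
log2(31) ≈ 4.9542
V = 133 * 4.9542 = 658.91

658.91


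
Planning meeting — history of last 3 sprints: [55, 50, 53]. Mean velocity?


Formula: Avg velocity = Total points / Number of sprints
Points: [55, 50, 53]
Sum = 55 + 50 + 53 = 158
Avg velocity = 158 / 3 = 52.67 points/sprint

52.67 points/sprint


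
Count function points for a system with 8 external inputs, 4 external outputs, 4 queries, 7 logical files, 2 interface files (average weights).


UFP = EI*4 + EO*5 + EQ*4 + ILF*10 + EIF*7
UFP = 8*4 + 4*5 + 4*4 + 7*10 + 2*7
UFP = 32 + 20 + 16 + 70 + 14
UFP = 152

152


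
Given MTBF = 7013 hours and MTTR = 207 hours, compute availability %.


Availability = MTBF / (MTBF + MTTR)
Availability = 7013 / (7013 + 207)
Availability = 7013 / 7220
Availability = 97.133%

97.133%


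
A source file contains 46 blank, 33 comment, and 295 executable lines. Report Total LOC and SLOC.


Total LOC = blank + comment + code
Total LOC = 46 + 33 + 295 = 374
SLOC (source only) = code = 295

Total LOC: 374, SLOC: 295


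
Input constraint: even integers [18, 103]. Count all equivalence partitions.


Constraint: even integers in [18, 103]
Class 1: x < 18 — out-of-range invalid
Class 2: x in [18,103] but odd — wrong type invalid
Class 3: x in [18,103] and even — valid
Class 4: x > 103 — out-of-range invalid
Total equivalence classes: 4

4 equivalence classes


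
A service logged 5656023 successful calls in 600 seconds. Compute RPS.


Formula: throughput = requests / seconds
throughput = 5656023 / 600
throughput = 9426.71 requests/second

9426.71 requests/second


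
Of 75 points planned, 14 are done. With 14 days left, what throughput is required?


Formula: Required rate = Remaining points / Days left
Remaining = 75 - 14 = 61 points
Required rate = 61 / 14 = 4.36 points/day

4.36 points/day


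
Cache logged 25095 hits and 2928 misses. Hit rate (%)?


Formula: hit rate = hits / (hits + misses) * 100
hit rate = 25095 / (25095 + 2928) * 100
hit rate = 25095 / 28023 * 100
hit rate = 89.55%

89.55%


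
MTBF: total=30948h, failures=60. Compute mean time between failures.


Formula: MTBF = Total operating time / Number of failures
MTBF = 30948 / 60
MTBF = 515.8 hours

515.8 hours


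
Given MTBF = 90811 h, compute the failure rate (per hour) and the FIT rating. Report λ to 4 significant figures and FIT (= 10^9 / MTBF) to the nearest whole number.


Formula: λ = 1 / MTBF; FIT = λ × 1e9 = 1e9 / MTBF
λ = 1 / 90811 ≈ 1.101e-05 failures/hour
FIT = 1e9 / 90811 ≈ 11012 failures per 1e9 hours (nearest whole number)

λ = 1.101e-05 /h, FIT = 11012


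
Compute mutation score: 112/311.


Mutation score = killed / total * 100
Mutation score = 112 / 311 * 100
Mutation score = 36.01%

36.01%


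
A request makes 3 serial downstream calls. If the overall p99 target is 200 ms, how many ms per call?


Formula: per_stage = total_budget / stages
per_stage = 200 / 3
per_stage = 66.67 ms

66.67 ms


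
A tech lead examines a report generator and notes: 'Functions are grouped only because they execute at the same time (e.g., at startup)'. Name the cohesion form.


Reasoning: Related by timing only
Type: Temporal cohesion

Temporal cohesion


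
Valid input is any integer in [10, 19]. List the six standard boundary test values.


Range: [10, 19]
Boundaries: just below min, min, min+1, max-1, max, just above max
Values: [9, 10, 11, 18, 19, 20]

[9, 10, 11, 18, 19, 20]


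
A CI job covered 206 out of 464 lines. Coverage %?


Coverage = covered / total * 100
Coverage = 206 / 464 * 100
Coverage = 44.4%

44.4%


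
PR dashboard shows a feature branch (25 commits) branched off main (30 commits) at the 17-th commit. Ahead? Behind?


Common ancestor: commit #17
feature commits after divergence: 25 - 17 = 8
main commits after divergence: 30 - 17 = 13
feature is 8 commits ahead of main
main is 13 commits ahead of feature

feature ahead: 8, main ahead: 13


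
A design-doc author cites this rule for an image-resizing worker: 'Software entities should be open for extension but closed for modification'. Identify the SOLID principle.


This describes the Open/Closed Principle (OCP)

Open/Closed Principle (OCP)


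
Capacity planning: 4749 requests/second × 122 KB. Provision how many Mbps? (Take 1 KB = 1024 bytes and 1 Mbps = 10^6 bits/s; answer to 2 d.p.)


Formula: Mbps = payload_bytes * RPS * 8 / 1e6
Payload per request = 122 KB = 122 * 1024 = 124928 bytes
Total bytes/sec = 124928 * 4749 = 593283072
Total bits/sec = 593283072 * 8 = 4746264576
Mbps = 4746264576 / 1e6 = 4746.26

4746.26 Mbps


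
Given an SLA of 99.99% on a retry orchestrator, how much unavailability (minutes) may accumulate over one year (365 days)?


Formula: allowed downtime = period * (100 - SLA) / 100
Period (year (365 days)) = 525600 minutes
Unavailability fraction = (100 - 99.99) / 100
Allowed downtime = 525600 * (100 - 99.99) / 100
Allowed downtime = 52.56 minutes

52.56 minutes


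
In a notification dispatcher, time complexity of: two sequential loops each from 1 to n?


Reasoning: sequential dominates: O(n) + O(n) = O(n)
Complexity: O(n)

O(n)


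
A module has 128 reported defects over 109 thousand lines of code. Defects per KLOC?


Defect density = defects / KLOC
Defect density = 128 / 109
Defect density = 1.174 defects/KLOC

1.174 defects/KLOC


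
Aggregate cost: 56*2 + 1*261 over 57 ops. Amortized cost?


Formula: Amortized cost = Total cost / Operations
Total cost = (56 * 2) + (1 * 261)
Total cost = 112 + 261 = 373
Amortized = 373 / 57 = 6.5439

6.5439


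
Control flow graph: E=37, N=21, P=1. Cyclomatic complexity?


Formula: V(G) = E - N + 2P
V(G) = 37 - 21 + 2*1
V(G) = 16 + 2
V(G) = 18

18


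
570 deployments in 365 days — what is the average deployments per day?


Formula: deployments per day = releases / days
= 570 / 365
= 1.562 deploys/day
(equivalently, 10.93 deploys/week)

1.562 deploys/day


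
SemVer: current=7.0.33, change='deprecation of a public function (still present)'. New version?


Current: 7.0.33
Change category: 'deprecation of a public function (still present)' → minor bump
SemVer rule: minor bump → increment MINOR, reset PATCH to 0 (MAJOR unchanged)
New: 7.1.0

7.1.0


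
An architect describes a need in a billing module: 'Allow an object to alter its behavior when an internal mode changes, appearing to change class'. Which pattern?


This matches the State pattern

State


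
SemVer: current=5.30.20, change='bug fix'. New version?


Current: 5.30.20
Change category: 'bug fix' → patch bump
SemVer rule: patch bump → increment PATCH (MAJOR and MINOR unchanged)
New: 5.30.21

5.30.21


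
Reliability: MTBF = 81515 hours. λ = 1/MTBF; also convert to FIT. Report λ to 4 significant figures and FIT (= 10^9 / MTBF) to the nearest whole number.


Formula: λ = 1 / MTBF; FIT = λ × 1e9 = 1e9 / MTBF
λ = 1 / 81515 ≈ 1.227e-05 failures/hour
FIT = 1e9 / 81515 ≈ 12268 failures per 1e9 hours (nearest whole number)

λ = 1.227e-05 /h, FIT = 12268


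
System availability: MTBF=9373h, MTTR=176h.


Availability = MTBF / (MTBF + MTTR)
Availability = 9373 / (9373 + 176)
Availability = 9373 / 9549
Availability = 98.1569%

98.1569%


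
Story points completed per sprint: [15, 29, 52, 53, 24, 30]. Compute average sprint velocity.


Formula: Avg velocity = Total points / Number of sprints
Points: [15, 29, 52, 53, 24, 30]
Sum = 15 + 29 + 52 + 53 + 24 + 30 = 203
Avg velocity = 203 / 6 = 33.83 points/sprint

33.83 points/sprint


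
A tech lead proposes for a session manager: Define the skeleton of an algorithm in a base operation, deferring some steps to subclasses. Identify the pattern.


This matches the Template Method pattern

Template Method


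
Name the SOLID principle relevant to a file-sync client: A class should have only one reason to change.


This describes the Single Responsibility Principle (SRP)

Single Responsibility Principle (SRP)


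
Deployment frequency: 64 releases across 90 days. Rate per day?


Formula: deployments per day = releases / days
= 64 / 90
= 0.711 deploys/day
(equivalently, 4.98 deploys/week)

0.711 deploys/day


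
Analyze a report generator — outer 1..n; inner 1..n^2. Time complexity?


Reasoning: n times n^2
Complexity: O(n^3)

O(n^3)


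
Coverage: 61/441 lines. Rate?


Coverage = covered / total * 100
Coverage = 61 / 441 * 100
Coverage = 13.83%

13.83%


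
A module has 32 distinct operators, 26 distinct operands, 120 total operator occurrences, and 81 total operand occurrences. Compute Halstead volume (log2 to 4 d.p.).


Formula: V = N * log2(η), where N = N1 + N2 and η = η1 + η2
η = 32 + 26 = 58
N = 120 + 81 = 201
log2(58) ≈ 5.8580
V = 201 * 5.8580 = 1177.46

1177.46


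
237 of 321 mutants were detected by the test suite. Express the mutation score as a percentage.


Mutation score = killed / total * 100
Mutation score = 237 / 321 * 100
Mutation score = 73.83%

73.83%


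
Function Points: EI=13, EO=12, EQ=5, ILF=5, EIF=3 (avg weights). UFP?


UFP = EI*4 + EO*5 + EQ*4 + ILF*10 + EIF*7
UFP = 13*4 + 12*5 + 5*4 + 5*10 + 3*7
UFP = 52 + 60 + 20 + 50 + 21
UFP = 203

203


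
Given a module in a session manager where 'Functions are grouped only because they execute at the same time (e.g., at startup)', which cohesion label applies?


Reasoning: Related by timing only
Type: Temporal cohesion

Temporal cohesion


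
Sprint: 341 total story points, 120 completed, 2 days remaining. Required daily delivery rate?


Formula: Required rate = Remaining points / Days left
Remaining = 341 - 120 = 221 points
Required rate = 221 / 2 = 110.5 points/day

110.5 points/day


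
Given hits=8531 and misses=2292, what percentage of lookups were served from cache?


Formula: hit rate = hits / (hits + misses) * 100
hit rate = 8531 / (8531 + 2292) * 100
hit rate = 8531 / 10823 * 100
hit rate = 78.82%

78.82%


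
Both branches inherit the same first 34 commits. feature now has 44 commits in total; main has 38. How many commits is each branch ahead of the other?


Common ancestor: commit #34
feature commits after divergence: 44 - 34 = 10
main commits after divergence: 38 - 34 = 4
feature is 10 commits ahead of main
main is 4 commits ahead of feature

feature ahead: 10, main ahead: 4


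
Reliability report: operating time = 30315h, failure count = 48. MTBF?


Formula: MTBF = Total operating time / Number of failures
MTBF = 30315 / 48
MTBF = 631.56 hours

631.56 hours


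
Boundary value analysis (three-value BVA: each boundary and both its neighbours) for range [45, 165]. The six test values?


Range: [45, 165]
Boundaries: just below min, min, min+1, max-1, max, just above max
Values: [44, 45, 46, 164, 165, 166]

[44, 45, 46, 164, 165, 166]


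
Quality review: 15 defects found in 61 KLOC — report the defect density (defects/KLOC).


Defect density = defects / KLOC
Defect density = 15 / 61
Defect density = 0.246 defects/KLOC

0.246 defects/KLOC


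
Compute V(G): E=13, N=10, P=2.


Formula: V(G) = E - N + 2P
V(G) = 13 - 10 + 2*2
V(G) = 3 + 4
V(G) = 7

7


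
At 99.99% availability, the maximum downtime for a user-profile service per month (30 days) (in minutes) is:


Formula: allowed downtime = period * (100 - SLA) / 100
Period (month (30 days)) = 43200 minutes
Unavailability fraction = (100 - 99.99) / 100
Allowed downtime = 43200 * (100 - 99.99) / 100
Allowed downtime = 4.32 minutes

4.32 minutes


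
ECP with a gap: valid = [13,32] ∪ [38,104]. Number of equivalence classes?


Valid ranges: [13,32] and [38,104]
Class 1: x < 13 — invalid
Class 2: 13 ≤ x ≤ 32 — valid
Class 3: 32 < x < 38 — invalid (gap between ranges)
Class 4: 38 ≤ x ≤ 104 — valid
Class 5: x > 104 — invalid
Total equivalence classes: 5

5 equivalence classes


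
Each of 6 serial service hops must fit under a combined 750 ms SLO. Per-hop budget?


Formula: per_stage = total_budget / stages
per_stage = 750 / 6
per_stage = 125.0 ms

125.0 ms


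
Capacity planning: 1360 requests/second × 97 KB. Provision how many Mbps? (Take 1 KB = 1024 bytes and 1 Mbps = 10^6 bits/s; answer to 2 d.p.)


Formula: Mbps = payload_bytes * RPS * 8 / 1e6
Payload per request = 97 KB = 97 * 1024 = 99328 bytes
Total bytes/sec = 99328 * 1360 = 135086080
Total bits/sec = 135086080 * 8 = 1080688640
Mbps = 1080688640 / 1e6 = 1080.69

1080.69 Mbps


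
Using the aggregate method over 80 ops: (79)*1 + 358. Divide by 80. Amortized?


Formula: Amortized cost = Total cost / Operations
Total cost = (79 * 1) + (1 * 358)
Total cost = 79 + 358 = 437
Amortized = 437 / 80 = 5.4625

5.4625


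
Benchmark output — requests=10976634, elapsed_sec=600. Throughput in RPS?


Formula: throughput = requests / seconds
throughput = 10976634 / 600
throughput = 18294.39 requests/second

18294.39 requests/second


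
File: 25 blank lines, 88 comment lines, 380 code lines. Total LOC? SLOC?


Total LOC = blank + comment + code
Total LOC = 25 + 88 + 380 = 493
SLOC (source only) = code = 380

Total LOC: 493, SLOC: 380


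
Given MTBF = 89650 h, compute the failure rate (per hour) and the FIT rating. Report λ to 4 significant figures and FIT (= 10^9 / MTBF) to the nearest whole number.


Formula: λ = 1 / MTBF; FIT = λ × 1e9 = 1e9 / MTBF
λ = 1 / 89650 ≈ 1.115e-05 failures/hour
FIT = 1e9 / 89650 ≈ 11154 failures per 1e9 hours (nearest whole number)

λ = 1.115e-05 /h, FIT = 11154


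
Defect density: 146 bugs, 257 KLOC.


Defect density = defects / KLOC
Defect density = 146 / 257
Defect density = 0.568 defects/KLOC

0.568 defects/KLOC


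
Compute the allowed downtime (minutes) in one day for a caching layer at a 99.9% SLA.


Formula: allowed downtime = period * (100 - SLA) / 100
Period (day) = 1440 minutes
Unavailability fraction = (100 - 99.9) / 100
Allowed downtime = 1440 * (100 - 99.9) / 100
Allowed downtime = 1.44 minutes

1.44 minutes


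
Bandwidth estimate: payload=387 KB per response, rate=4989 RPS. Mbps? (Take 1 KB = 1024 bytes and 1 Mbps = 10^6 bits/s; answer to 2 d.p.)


Formula: Mbps = payload_bytes * RPS * 8 / 1e6
Payload per request = 387 KB = 387 * 1024 = 396288 bytes
Total bytes/sec = 396288 * 4989 = 1977080832
Total bits/sec = 1977080832 * 8 = 15816646656
Mbps = 15816646656 / 1e6 = 15816.65

15816.65 Mbps


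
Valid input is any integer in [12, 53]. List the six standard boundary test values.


Range: [12, 53]
Boundaries: just below min, min, min+1, max-1, max, just above max
Values: [11, 12, 13, 52, 53, 54]

[11, 12, 13, 52, 53, 54]


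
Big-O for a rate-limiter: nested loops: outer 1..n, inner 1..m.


Reasoning: product of independent bounds
Complexity: O(n*m)

O(n*m)


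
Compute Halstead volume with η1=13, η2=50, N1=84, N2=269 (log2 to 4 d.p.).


Formula: V = N * log2(η), where N = N1 + N2 and η = η1 + η2
η = 13 + 50 = 63
N = 84 + 269 = 353
log2(63) ≈ 5.9773
V = 353 * 5.9773 = 2109.99

2109.99


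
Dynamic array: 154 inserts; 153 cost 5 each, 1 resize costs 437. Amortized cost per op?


Formula: Amortized cost = Total cost / Operations
Total cost = (153 * 5) + (1 * 437)
Total cost = 765 + 437 = 1202
Amortized = 1202 / 154 = 7.8052

7.8052


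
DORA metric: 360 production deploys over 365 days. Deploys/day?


Formula: deployments per day = releases / days
= 360 / 365
= 0.986 deploys/day
(equivalently, 6.9 deploys/week)

0.986 deploys/day


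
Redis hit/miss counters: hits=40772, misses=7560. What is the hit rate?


Formula: hit rate = hits / (hits + misses) * 100
hit rate = 40772 / (40772 + 7560) * 100
hit rate = 40772 / 48332 * 100
hit rate = 84.36%

84.36%


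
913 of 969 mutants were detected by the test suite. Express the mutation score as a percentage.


Mutation score = killed / total * 100
Mutation score = 913 / 969 * 100
Mutation score = 94.22%

94.22%


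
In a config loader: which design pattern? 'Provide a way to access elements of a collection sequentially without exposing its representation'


This matches the Iterator pattern

Iterator


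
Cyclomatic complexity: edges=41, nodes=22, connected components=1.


Formula: V(G) = E - N + 2P
V(G) = 41 - 22 + 2*1
V(G) = 19 + 2
V(G) = 21

21


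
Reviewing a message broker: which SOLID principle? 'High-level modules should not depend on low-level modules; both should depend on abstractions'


This describes the Dependency Inversion Principle (DIP)

Dependency Inversion Principle (DIP)


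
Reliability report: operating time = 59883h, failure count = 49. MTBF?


Formula: MTBF = Total operating time / Number of failures
MTBF = 59883 / 49
MTBF = 1222.1 hours

1222.1 hours


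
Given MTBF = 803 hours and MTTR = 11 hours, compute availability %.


Availability = MTBF / (MTBF + MTTR)
Availability = 803 / (803 + 11)
Availability = 803 / 814
Availability = 98.6486%

98.6486%


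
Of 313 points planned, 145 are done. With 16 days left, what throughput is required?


Formula: Required rate = Remaining points / Days left
Remaining = 313 - 145 = 168 points
Required rate = 168 / 16 = 10.5 points/day

10.5 points/day


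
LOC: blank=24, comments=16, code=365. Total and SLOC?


Total LOC = blank + comment + code
Total LOC = 24 + 16 + 365 = 405
SLOC (source only) = code = 365

Total LOC: 405, SLOC: 365


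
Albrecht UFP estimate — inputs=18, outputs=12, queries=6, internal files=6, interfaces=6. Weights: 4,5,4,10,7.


UFP = EI*4 + EO*5 + EQ*4 + ILF*10 + EIF*7
UFP = 18*4 + 12*5 + 6*4 + 6*10 + 6*7
UFP = 72 + 60 + 24 + 60 + 42
UFP = 258

258


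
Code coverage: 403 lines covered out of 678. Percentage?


Coverage = covered / total * 100
Coverage = 403 / 678 * 100
Coverage = 59.44%

59.44%


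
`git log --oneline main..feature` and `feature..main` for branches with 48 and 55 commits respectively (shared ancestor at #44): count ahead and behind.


Common ancestor: commit #44
feature commits after divergence: 48 - 44 = 4
main commits after divergence: 55 - 44 = 11
feature is 4 commits ahead of main
main is 11 commits ahead of feature

feature ahead: 4, main ahead: 11


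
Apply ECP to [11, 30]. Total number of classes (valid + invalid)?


Valid range: [11, 30]
Class 1: x < 11 — invalid
Class 2: 11 ≤ x ≤ 30 — valid
Class 3: x > 30 — invalid
Total equivalence classes: 3

3 equivalence classes


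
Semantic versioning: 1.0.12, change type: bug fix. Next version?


Current: 1.0.12
Change category: 'bug fix' → patch bump
SemVer rule: patch bump → increment PATCH (MAJOR and MINOR unchanged)
New: 1.0.13

1.0.13


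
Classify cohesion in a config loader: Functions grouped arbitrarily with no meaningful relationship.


Reasoning: Worst: random grouping
Type: Coincidental cohesion

Coincidental cohesion


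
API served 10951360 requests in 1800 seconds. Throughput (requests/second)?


Formula: throughput = requests / seconds
throughput = 10951360 / 1800
throughput = 6084.09 requests/second

6084.09 requests/second


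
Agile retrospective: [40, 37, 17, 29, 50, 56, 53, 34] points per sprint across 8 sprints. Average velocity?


Formula: Avg velocity = Total points / Number of sprints
Points: [40, 37, 17, 29, 50, 56, 53, 34]
Sum = 40 + 37 + 17 + 29 + 50 + 56 + 53 + 34 = 316
Avg velocity = 316 / 8 = 39.5 points/sprint

39.5 points/sprint


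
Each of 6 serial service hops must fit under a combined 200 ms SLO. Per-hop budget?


Formula: per_stage = total_budget / stages
per_stage = 200 / 6
per_stage = 33.33 ms

33.33 ms


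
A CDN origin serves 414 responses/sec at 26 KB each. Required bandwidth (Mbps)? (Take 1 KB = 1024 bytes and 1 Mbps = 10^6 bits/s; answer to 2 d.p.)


Formula: Mbps = payload_bytes * RPS * 8 / 1e6
Payload per request = 26 KB = 26 * 1024 = 26624 bytes
Total bytes/sec = 26624 * 414 = 11022336
Total bits/sec = 11022336 * 8 = 88178688
Mbps = 88178688 / 1e6 = 88.18

88.18 Mbps


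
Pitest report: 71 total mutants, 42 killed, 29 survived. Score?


Mutation score = killed / total * 100
Mutation score = 42 / 71 * 100
Mutation score = 59.15%

59.15%


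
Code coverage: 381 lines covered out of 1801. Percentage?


Coverage = covered / total * 100
Coverage = 381 / 1801 * 100
Coverage = 21.15%

21.15%


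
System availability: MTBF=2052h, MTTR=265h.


Availability = MTBF / (MTBF + MTTR)
Availability = 2052 / (2052 + 265)
Availability = 2052 / 2317
Availability = 88.5628%

88.5628%


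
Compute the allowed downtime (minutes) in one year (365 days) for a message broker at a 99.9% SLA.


Formula: allowed downtime = period * (100 - SLA) / 100
Period (year (365 days)) = 525600 minutes
Unavailability fraction = (100 - 99.9) / 100
Allowed downtime = 525600 * (100 - 99.9) / 100
Allowed downtime = 525.6 minutes

525.6 minutes


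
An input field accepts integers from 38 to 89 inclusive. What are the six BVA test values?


Range: [38, 89]
Boundaries: just below min, min, min+1, max-1, max, just above max
Values: [37, 38, 39, 88, 89, 90]

[37, 38, 39, 88, 89, 90]


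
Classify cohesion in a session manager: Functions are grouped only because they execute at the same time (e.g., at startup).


Reasoning: Related by timing only
Type: Temporal cohesion

Temporal cohesion


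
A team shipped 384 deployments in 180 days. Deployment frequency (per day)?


Formula: deployments per day = releases / days
= 384 / 180
= 2.133 deploys/day
(equivalently, 14.93 deploys/week)

2.133 deploys/day


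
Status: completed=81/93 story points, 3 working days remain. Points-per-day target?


Formula: Required rate = Remaining points / Days left
Remaining = 93 - 81 = 12 points
Required rate = 12 / 3 = 4.0 points/day

4.0 points/day


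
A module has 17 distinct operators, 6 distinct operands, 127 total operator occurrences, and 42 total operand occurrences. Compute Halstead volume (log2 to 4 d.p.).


Formula: V = N * log2(η), where N = N1 + N2 and η = η1 + η2
η = 17 + 6 = 23
N = 127 + 42 = 169
log2(23) ≈ 4.5236
V = 169 * 4.5236 = 764.49

764.49


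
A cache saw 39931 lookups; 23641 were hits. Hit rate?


Formula: hit rate = hits / (hits + misses) * 100
hit rate = 23641 / (23641 + 16290) * 100
hit rate = 23641 / 39931 * 100
hit rate = 59.2%

59.2%


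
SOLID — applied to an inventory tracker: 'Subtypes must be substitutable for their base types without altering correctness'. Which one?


This describes the Liskov Substitution Principle (LSP)

Liskov Substitution Principle (LSP)


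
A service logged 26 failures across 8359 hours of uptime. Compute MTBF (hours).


Formula: MTBF = Total operating time / Number of failures
MTBF = 8359 / 26
MTBF = 321.5 hours

321.5 hours


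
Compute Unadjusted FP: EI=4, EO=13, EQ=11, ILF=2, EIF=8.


UFP = EI*4 + EO*5 + EQ*4 + ILF*10 + EIF*7
UFP = 4*4 + 13*5 + 11*4 + 2*10 + 8*7
UFP = 16 + 65 + 44 + 20 + 56
UFP = 201

201


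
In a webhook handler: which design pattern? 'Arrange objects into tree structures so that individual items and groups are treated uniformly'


This matches the Composite pattern

Composite


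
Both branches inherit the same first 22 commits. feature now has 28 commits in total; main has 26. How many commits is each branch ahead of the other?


Common ancestor: commit #22
feature commits after divergence: 28 - 22 = 6
main commits after divergence: 26 - 22 = 4
feature is 6 commits ahead of main
main is 4 commits ahead of feature

feature ahead: 6, main ahead: 4


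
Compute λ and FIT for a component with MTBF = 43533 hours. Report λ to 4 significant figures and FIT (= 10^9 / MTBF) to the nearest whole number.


Formula: λ = 1 / MTBF; FIT = λ × 1e9 = 1e9 / MTBF
λ = 1 / 43533 ≈ 2.297e-05 failures/hour
FIT = 1e9 / 43533 ≈ 22971 failures per 1e9 hours (nearest whole number)

λ = 2.297e-05 /h, FIT = 22971
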